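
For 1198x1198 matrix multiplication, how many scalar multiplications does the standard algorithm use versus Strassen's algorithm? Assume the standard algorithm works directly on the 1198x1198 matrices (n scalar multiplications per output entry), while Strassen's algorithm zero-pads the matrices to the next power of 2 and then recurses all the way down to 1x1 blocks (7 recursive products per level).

Matrix multiplication for 1198x1198 matrices:

Strassen's algorithm requires power-of-2 dimensions. Pad 1198x1198 to 2048x2048 (next power of 2).

Standard algorithm: 1198^3 = 1719374392 multiplications
Strassen's algorithm: 7^(log2(2048)) = 7^11 = 1977326743 multiplications
Difference: 1719374392 - 1977326743 = -257952351 (Strassen uses MORE here due to padding overhead — for small or just-over-power-of-2 n, padding can outweigh the per-level savings)

Standard: 1719374392 multiplications (1198^3). Strassen: 1977326743 multiplications (7^11, after padding to 2048x2048). Strassen reduces 8 recursive multiplications to 7 at each level.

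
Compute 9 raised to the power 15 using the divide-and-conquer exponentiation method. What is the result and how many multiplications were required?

Computing 9^15 by squaring (build up from 9^1; each line after the first costs one multiplication):

9^1 = 9
9^2 = (9^1)^2 = 9^2 = 81
9^3 = 9 * 9^2 = 9 * 81 = 729
9^6 = (9^3)^2 = 729^2 = 531441
9^7 = 9 * 9^6 = 9 * 531441 = 4782969
9^14 = (9^7)^2 = 4782969^2 = 22876792454961
9^15 = 9 * 9^14 = 9 * 22876792454961 = 205891132094649

Result: 205891132094649
Multiplications needed: 6 (6 lines after 9^1)

9^15 = 205891132094649. Using exponentiation by squaring, this requires 6 multiplications. The key idea: if the exponent is even, square the half-power; if odd, multiply by the base once.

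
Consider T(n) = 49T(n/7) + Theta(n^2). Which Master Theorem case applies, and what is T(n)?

Master Theorem for T(n) = 49T(n/7) + O(n^2):

a = 49, b = 7, c = 2
log_b(a) = log_7(49) = 2.0000

Case 2: c = 2 = log_7(49) = 2.0000
T(n) = O(n^2 log n) = O(n^2 log n)

For T(n) = 49T(n/7) + O(n^2): log_7(49) = 2.0000. This is Case 2 of the Master Theorem (c = log_b(a), equal work at all levels), giving O(n^2 log n).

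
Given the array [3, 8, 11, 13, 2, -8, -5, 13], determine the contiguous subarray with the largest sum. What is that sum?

Using Kadane's algorithm on [3, 8, 11, 13, 2, -8, -5, 13]:

Scanning through the array:
Position 1 (value 8): max_ending_here = 11, max_so_far = 11
Position 2 (value 11): max_ending_here = 22, max_so_far = 22
Position 3 (value 13): max_ending_here = 35, max_so_far = 35
Position 4 (value 2): max_ending_here = 37, max_so_far = 37
Position 5 (value -8): max_ending_here = 29, max_so_far = 37
Position 6 (value -5): max_ending_here = 24, max_so_far = 37
Position 7 (value 13): max_ending_here = 37, max_so_far = 37

Maximum subarray: [3, 8, 11, 13, 2]
Maximum sum: 37

The maximum subarray is [3, 8, 11, 13, 2] with sum 37. This subarray runs from index 0 to index 4.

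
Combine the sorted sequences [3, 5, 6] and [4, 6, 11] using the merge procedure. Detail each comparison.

Merging process:

Compare 3 vs 4: take 3 from left. Merged: [3]
Compare 5 vs 4: take 4 from right. Merged: [3, 4]
Compare 5 vs 6: take 5 from left. Merged: [3, 4, 5]
Compare 6 vs 6: take 6 from left. Merged: [3, 4, 5, 6]
Append remaining from right: [6, 11]. Merged: [3, 4, 5, 6, 6, 11]

Final merged array: [3, 4, 5, 6, 6, 11]
Total comparisons: 4

The merged array is [3, 4, 5, 6, 6, 11], requiring 4 comparisons. The merge step runs in O(n) time where n is the total number of elements.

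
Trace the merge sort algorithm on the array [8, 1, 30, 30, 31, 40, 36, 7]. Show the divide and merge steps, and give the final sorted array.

Merge sort trace:

Split: [8, 1, 30, 30, 31, 40, 36, 7] -> [8, 1, 30, 30] and [31, 40, 36, 7]
  Split: [8, 1, 30, 30] -> [8, 1] and [30, 30]
    Split: [8, 1] -> [8] and [1]
    Merge: [8] + [1] -> [1, 8]
    Split: [30, 30] -> [30] and [30]
    Merge: [30] + [30] -> [30, 30]
  Merge: [1, 8] + [30, 30] -> [1, 8, 30, 30]
  Split: [31, 40, 36, 7] -> [31, 40] and [36, 7]
    Split: [31, 40] -> [31] and [40]
    Merge: [31] + [40] -> [31, 40]
    Split: [36, 7] -> [36] and [7]
    Merge: [36] + [7] -> [7, 36]
  Merge: [31, 40] + [7, 36] -> [7, 31, 36, 40]
Merge: [1, 8, 30, 30] + [7, 31, 36, 40] -> [1, 7, 8, 30, 30, 31, 36, 40]

Final sorted array: [1, 7, 8, 30, 30, 31, 36, 40]

The merge sort proceeds by recursively splitting the array and merging sorted halves.
After all merges, the sorted array is [1, 7, 8, 30, 30, 31, 36, 40].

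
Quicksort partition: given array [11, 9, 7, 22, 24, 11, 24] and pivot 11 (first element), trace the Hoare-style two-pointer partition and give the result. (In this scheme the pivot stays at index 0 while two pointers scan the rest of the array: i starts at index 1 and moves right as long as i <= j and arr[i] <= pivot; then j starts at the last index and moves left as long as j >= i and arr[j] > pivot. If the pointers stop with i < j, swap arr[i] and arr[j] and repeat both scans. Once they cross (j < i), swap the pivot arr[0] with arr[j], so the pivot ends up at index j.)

Hoare-style two-pointer partition with pivot = 11:

Initial array: [11, 9, 7, 22, 24, 11, 24]

Pointers start at i = 1, j = 6.
i stops at index 3 (arr[3]=22 > 11), j stops at index 5 (arr[5]=11 <= 11): swap arr[3] and arr[5], array becomes [11, 9, 7, 11, 24, 22, 24]
i ends at 4, j ends at 3: the pointers have crossed (j < i), so scanning stops.

Swap pivot arr[0] with arr[3] to place pivot at position 3: [11, 9, 7, 11, 24, 22, 24]
Pivot position: 3

After partitioning with pivot 11, the array becomes [11, 9, 7, 11, 24, 22, 24]. The pivot is placed at index 3. All elements to the left of the pivot are <= 11, and all elements to the right are > 11.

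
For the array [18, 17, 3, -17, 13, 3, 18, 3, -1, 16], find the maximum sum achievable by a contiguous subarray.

Using Kadane's algorithm on [18, 17, 3, -17, 13, 3, 18, 3, -1, 16]:

Scanning through the array:
Position 1 (value 17): max_ending_here = 35, max_so_far = 35
Position 2 (value 3): max_ending_here = 38, max_so_far = 38
Position 3 (value -17): max_ending_here = 21, max_so_far = 38
Position 4 (value 13): max_ending_here = 34, max_so_far = 38
Position 5 (value 3): max_ending_here = 37, max_so_far = 38
Position 6 (value 18): max_ending_here = 55, max_so_far = 55
Position 7 (value 3): max_ending_here = 58, max_so_far = 58
Position 8 (value -1): max_ending_here = 57, max_so_far = 58
Position 9 (value 16): max_ending_here = 73, max_so_far = 73

Maximum subarray: [18, 17, 3, -17, 13, 3, 18, 3, -1, 16]
Maximum sum: 73

The maximum subarray is [18, 17, 3, -17, 13, 3, 18, 3, -1, 16] with sum 73. This subarray runs from index 0 to index 9.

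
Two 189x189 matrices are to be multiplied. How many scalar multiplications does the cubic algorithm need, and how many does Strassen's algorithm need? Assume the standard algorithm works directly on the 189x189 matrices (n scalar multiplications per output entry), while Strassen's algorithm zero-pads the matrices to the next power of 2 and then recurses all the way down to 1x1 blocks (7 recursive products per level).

Matrix multiplication for 189x189 matrices:

Strassen's algorithm requires power-of-2 dimensions. Pad 189x189 to 256x256 (next power of 2).

Standard algorithm: 189^3 = 6751269 multiplications
Strassen's algorithm: 7^(log2(256)) = 7^8 = 5764801 multiplications
Savings: 6751269 - 5764801 = 986468 multiplications

Standard: 6751269 multiplications (189^3). Strassen: 5764801 multiplications (7^8, after padding to 256x256). Strassen reduces 8 recursive multiplications to 7 at each level.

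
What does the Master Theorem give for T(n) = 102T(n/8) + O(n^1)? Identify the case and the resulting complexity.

Master Theorem for T(n) = 102T(n/8) + O(n^1):

a = 102, b = 8, c = 1
log_b(a) = log_8(102) = 2.2241

Case 1: c = 1 < log_8(102) = 2.2241
T(n) = O(n^(log_8 102))

For T(n) = 102T(n/8) + O(n^1): log_8(102) = 2.2241. This is Case 1 of the Master Theorem (c < log_b(a), work dominated by leaves), giving O(n^(log_8 102)).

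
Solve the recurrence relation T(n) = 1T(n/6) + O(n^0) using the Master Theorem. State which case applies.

Master Theorem for T(n) = 1T(n/6) + O(n^0):

a = 1, b = 6, c = 0
log_b(a) = log_6(1) = 0.0000

Case 2: c = 0 = log_6(1) = 0.0000
T(n) = O(n^0 log n) = O(log n)

For T(n) = 1T(n/6) + O(n^0): log_6(1) = 0.0000. This is Case 2 of the Master Theorem (c = log_b(a), equal work at all levels), giving O(log n).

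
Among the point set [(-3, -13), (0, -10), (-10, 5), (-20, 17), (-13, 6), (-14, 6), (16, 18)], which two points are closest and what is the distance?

Computing all pairwise distances among 7 points:

d((-3, -13), (0, -10)) = 4.2426
d((-3, -13), (-10, 5)) = 19.3132
d((-3, -13), (-20, 17)) = 34.4819
d((-3, -13), (-13, 6)) = 21.4709
d((-3, -13), (-14, 6)) = 21.9545
d((-3, -13), (16, 18)) = 36.3593
d((0, -10), (-10, 5)) = 18.0278
d((0, -10), (-20, 17)) = 33.6006
d((0, -10), (-13, 6)) = 20.6155
d((0, -10), (-14, 6)) = 21.2603
d((0, -10), (16, 18)) = 32.249
d((-10, 5), (-20, 17)) = 15.6205
d((-10, 5), (-13, 6)) = 3.1623
d((-10, 5), (-14, 6)) = 4.1231
d((-10, 5), (16, 18)) = 29.0689
d((-20, 17), (-13, 6)) = 13.0384
d((-20, 17), (-14, 6)) = 12.53
d((-20, 17), (16, 18)) = 36.0139
d((-13, 6), (-14, 6)) = 1.0 <-- minimum
d((-13, 6), (16, 18)) = 31.3847
d((-14, 6), (16, 18)) = 32.311

Closest pair: (-13, 6) and (-14, 6) with distance 1.0

The closest pair is (-13, 6) and (-14, 6) with Euclidean distance 1.0. For 7 points, brute-force pairwise comparison is shown above. For large n, the divide-and-conquer algorithm (sort by x, recurse on halves, check the dividing strip) achieves O(n log n).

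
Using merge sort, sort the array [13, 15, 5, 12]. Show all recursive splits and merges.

Merge sort trace:

Split: [13, 15, 5, 12] -> [13, 15] and [5, 12]
  Split: [13, 15] -> [13] and [15]
  Merge: [13] + [15] -> [13, 15]
  Split: [5, 12] -> [5] and [12]
  Merge: [5] + [12] -> [5, 12]
Merge: [13, 15] + [5, 12] -> [5, 12, 13, 15]

Final sorted array: [5, 12, 13, 15]

The merge sort proceeds by recursively splitting the array and merging sorted halves.
After all merges, the sorted array is [5, 12, 13, 15].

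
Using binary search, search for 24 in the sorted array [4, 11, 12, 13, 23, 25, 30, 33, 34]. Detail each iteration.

Binary search for 24 in [4, 11, 12, 13, 23, 25, 30, 33, 34]:

lo=0, hi=8, mid=4, arr[mid]=23 -> 23 < 24, search right half
lo=5, hi=8, mid=6, arr[mid]=30 -> 30 > 24, search left half
lo=5, hi=5, mid=5, arr[mid]=25 -> 25 > 24, search left half
lo=5 > hi=4, target 24 not found

Binary search determines that 24 is not in the array after 3 comparisons. The search space was exhausted without finding the target.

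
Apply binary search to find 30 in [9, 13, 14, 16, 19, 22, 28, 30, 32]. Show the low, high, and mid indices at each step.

Binary search for 30 in [9, 13, 14, 16, 19, 22, 28, 30, 32]:

lo=0, hi=8, mid=4, arr[mid]=19 -> 19 < 30, search right half
lo=5, hi=8, mid=6, arr[mid]=28 -> 28 < 30, search right half
lo=7, hi=8, mid=7, arr[mid]=30 -> Found target at index 7!

Binary search finds 30 at index 7 after 3 comparisons. The search repeatedly halves the search space by comparing with the middle element.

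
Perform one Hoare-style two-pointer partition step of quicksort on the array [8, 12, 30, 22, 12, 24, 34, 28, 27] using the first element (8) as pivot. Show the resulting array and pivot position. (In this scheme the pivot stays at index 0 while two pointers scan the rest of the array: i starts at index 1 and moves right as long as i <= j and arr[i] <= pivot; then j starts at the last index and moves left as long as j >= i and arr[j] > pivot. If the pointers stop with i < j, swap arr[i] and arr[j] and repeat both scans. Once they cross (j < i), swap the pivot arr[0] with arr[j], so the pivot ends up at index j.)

Hoare-style two-pointer partition with pivot = 8:

Initial array: [8, 12, 30, 22, 12, 24, 34, 28, 27]

Pointers start at i = 1, j = 8.
i ends at 1, j ends at 0: the pointers have crossed (j < i), so scanning stops.

j = 0, so swapping arr[0] with arr[j] leaves the pivot at position 0: [8, 12, 30, 22, 12, 24, 34, 28, 27]
Pivot position: 0

After partitioning with pivot 8, the array becomes [8, 12, 30, 22, 12, 24, 34, 28, 27]. The pivot is placed at index 0. All elements to the left of the pivot are <= 8, and all elements to the right are > 8.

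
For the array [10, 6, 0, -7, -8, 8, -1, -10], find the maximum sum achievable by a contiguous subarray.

Using Kadane's algorithm on [10, 6, 0, -7, -8, 8, -1, -10]:

Scanning through the array:
Position 1 (value 6): max_ending_here = 16, max_so_far = 16
Position 2 (value 0): max_ending_here = 16, max_so_far = 16
Position 3 (value -7): max_ending_here = 9, max_so_far = 16
Position 4 (value -8): max_ending_here = 1, max_so_far = 16
Position 5 (value 8): max_ending_here = 9, max_so_far = 16
Position 6 (value -1): max_ending_here = 8, max_so_far = 16
Position 7 (value -10): max_ending_here = -2, max_so_far = 16

Maximum subarray: [10, 6]
Maximum sum: 16

The maximum subarray is [10, 6] with sum 16. This subarray runs from index 0 to index 1.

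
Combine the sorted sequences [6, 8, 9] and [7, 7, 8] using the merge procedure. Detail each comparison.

Merging process:

Compare 6 vs 7: take 6 from left. Merged: [6]
Compare 8 vs 7: take 7 from right. Merged: [6, 7]
Compare 8 vs 7: take 7 from right. Merged: [6, 7, 7]
Compare 8 vs 8: take 8 from left. Merged: [6, 7, 7, 8]
Compare 9 vs 8: take 8 from right. Merged: [6, 7, 7, 8, 8]
Append remaining from left: [9]. Merged: [6, 7, 7, 8, 8, 9]

Final merged array: [6, 7, 7, 8, 8, 9]
Total comparisons: 5

The merged array is [6, 7, 7, 8, 8, 9], requiring 5 comparisons. The merge step runs in O(n) time where n is the total number of elements.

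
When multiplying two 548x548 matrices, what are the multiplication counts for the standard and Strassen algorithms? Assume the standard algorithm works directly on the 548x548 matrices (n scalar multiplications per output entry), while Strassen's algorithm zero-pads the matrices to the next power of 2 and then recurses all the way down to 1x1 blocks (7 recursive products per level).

Matrix multiplication for 548x548 matrices:

Strassen's algorithm requires power-of-2 dimensions. Pad 548x548 to 1024x1024 (next power of 2).

Standard algorithm: 548^3 = 164566592 multiplications
Strassen's algorithm: 7^(log2(1024)) = 7^10 = 282475249 multiplications
Difference: 164566592 - 282475249 = -117908657 (Strassen uses MORE here due to padding overhead — for small or just-over-power-of-2 n, padding can outweigh the per-level savings)

Standard: 164566592 multiplications (548^3). Strassen: 282475249 multiplications (7^10, after padding to 1024x1024). Strassen reduces 8 recursive multiplications to 7 at each level.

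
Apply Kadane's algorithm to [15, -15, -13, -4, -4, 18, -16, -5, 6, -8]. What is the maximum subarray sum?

Using Kadane's algorithm on [15, -15, -13, -4, -4, 18, -16, -5, 6, -8]:

Scanning through the array:
Position 1 (value -15): max_ending_here = 0, max_so_far = 15
Position 2 (value -13): max_ending_here = -13, max_so_far = 15
Position 3 (value -4): max_ending_here = -4, max_so_far = 15
Position 4 (value -4): max_ending_here = -4, max_so_far = 15
Position 5 (value 18): max_ending_here = 18, max_so_far = 18
Position 6 (value -16): max_ending_here = 2, max_so_far = 18
Position 7 (value -5): max_ending_here = -3, max_so_far = 18
Position 8 (value 6): max_ending_here = 6, max_so_far = 18
Position 9 (value -8): max_ending_here = -2, max_so_far = 18

Maximum subarray: [18]
Maximum sum: 18

The maximum subarray is [18] with sum 18. This subarray runs from index 5 to index 5.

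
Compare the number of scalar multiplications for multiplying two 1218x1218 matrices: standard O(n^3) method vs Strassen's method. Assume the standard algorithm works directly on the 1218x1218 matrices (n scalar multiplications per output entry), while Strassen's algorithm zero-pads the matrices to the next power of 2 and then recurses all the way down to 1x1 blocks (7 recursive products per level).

Matrix multiplication for 1218x1218 matrices:

Strassen's algorithm requires power-of-2 dimensions. Pad 1218x1218 to 2048x2048 (next power of 2).

Standard algorithm: 1218^3 = 1806932232 multiplications
Strassen's algorithm: 7^(log2(2048)) = 7^11 = 1977326743 multiplications
Difference: 1806932232 - 1977326743 = -170394511 (Strassen uses MORE here due to padding overhead — for small or just-over-power-of-2 n, padding can outweigh the per-level savings)

Standard: 1806932232 multiplications (1218^3). Strassen: 1977326743 multiplications (7^11, after padding to 2048x2048). Strassen reduces 8 recursive multiplications to 7 at each level.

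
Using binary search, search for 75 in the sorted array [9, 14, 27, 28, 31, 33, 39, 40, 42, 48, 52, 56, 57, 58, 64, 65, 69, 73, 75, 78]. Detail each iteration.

Binary search for 75 in [9, 14, 27, 28, 31, 33, 39, 40, 42, 48, 52, 56, 57, 58, 64, 65, 69, 73, 75, 78]:

lo=0, hi=19, mid=9, arr[mid]=48 -> 48 < 75, search right half
lo=10, hi=19, mid=14, arr[mid]=64 -> 64 < 75, search right half
lo=15, hi=19, mid=17, arr[mid]=73 -> 73 < 75, search right half
lo=18, hi=19, mid=18, arr[mid]=75 -> Found target at index 18!

Binary search finds 75 at index 18 after 4 comparisons. The search repeatedly halves the search space by comparing with the middle element.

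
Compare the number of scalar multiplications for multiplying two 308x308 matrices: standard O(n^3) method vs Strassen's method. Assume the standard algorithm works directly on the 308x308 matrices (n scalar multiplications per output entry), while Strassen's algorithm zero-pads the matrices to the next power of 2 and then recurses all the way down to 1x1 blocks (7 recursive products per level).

Matrix multiplication for 308x308 matrices:

Strassen's algorithm requires power-of-2 dimensions. Pad 308x308 to 512x512 (next power of 2).

Standard algorithm: 308^3 = 29218112 multiplications
Strassen's algorithm: 7^(log2(512)) = 7^9 = 40353607 multiplications
Difference: 29218112 - 40353607 = -11135495 (Strassen uses MORE here due to padding overhead — for small or just-over-power-of-2 n, padding can outweigh the per-level savings)

Standard: 29218112 multiplications (308^3). Strassen: 40353607 multiplications (7^9, after padding to 512x512). Strassen reduces 8 recursive multiplications to 7 at each level.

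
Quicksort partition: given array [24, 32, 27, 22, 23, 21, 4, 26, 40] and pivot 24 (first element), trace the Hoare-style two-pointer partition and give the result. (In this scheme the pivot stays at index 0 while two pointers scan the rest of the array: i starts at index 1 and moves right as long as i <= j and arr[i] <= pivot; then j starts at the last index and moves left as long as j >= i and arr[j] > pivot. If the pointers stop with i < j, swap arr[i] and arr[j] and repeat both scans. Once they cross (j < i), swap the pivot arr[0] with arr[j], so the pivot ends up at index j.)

Hoare-style two-pointer partition with pivot = 24:

Initial array: [24, 32, 27, 22, 23, 21, 4, 26, 40]

Pointers start at i = 1, j = 8.
i stops at index 1 (arr[1]=32 > 24), j stops at index 6 (arr[6]=4 <= 24): swap arr[1] and arr[6], array becomes [24, 4, 27, 22, 23, 21, 32, 26, 40]
i stops at index 2 (arr[2]=27 > 24), j stops at index 5 (arr[5]=21 <= 24): swap arr[2] and arr[5], array becomes [24, 4, 21, 22, 23, 27, 32, 26, 40]
i ends at 5, j ends at 4: the pointers have crossed (j < i), so scanning stops.

Swap pivot arr[0] with arr[4] to place pivot at position 4: [23, 4, 21, 22, 24, 27, 32, 26, 40]
Pivot position: 4

After partitioning with pivot 24, the array becomes [23, 4, 21, 22, 24, 27, 32, 26, 40]. The pivot is placed at index 4. All elements to the left of the pivot are <= 24, and all elements to the right are > 24.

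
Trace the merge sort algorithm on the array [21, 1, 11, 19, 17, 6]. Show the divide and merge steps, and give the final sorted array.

Merge sort trace:

Split: [21, 1, 11, 19, 17, 6] -> [21, 1, 11] and [19, 17, 6]
  Split: [21, 1, 11] -> [21] and [1, 11]
    Split: [1, 11] -> [1] and [11]
    Merge: [1] + [11] -> [1, 11]
  Merge: [21] + [1, 11] -> [1, 11, 21]
  Split: [19, 17, 6] -> [19] and [17, 6]
    Split: [17, 6] -> [17] and [6]
    Merge: [17] + [6] -> [6, 17]
  Merge: [19] + [6, 17] -> [6, 17, 19]
Merge: [1, 11, 21] + [6, 17, 19] -> [1, 6, 11, 17, 19, 21]

Final sorted array: [1, 6, 11, 17, 19, 21]

The merge sort proceeds by recursively splitting the array and merging sorted halves.
After all merges, the sorted array is [1, 6, 11, 17, 19, 21].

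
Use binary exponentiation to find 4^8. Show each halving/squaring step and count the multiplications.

Computing 4^8 by squaring (build up from 4^1; each line after the first costs one multiplication):

4^1 = 4
4^2 = (4^1)^2 = 4^2 = 16
4^4 = (4^2)^2 = 16^2 = 256
4^8 = (4^4)^2 = 256^2 = 65536

Result: 65536
Multiplications needed: 3 (3 lines after 4^1)

4^8 = 65536. Using exponentiation by squaring, this requires 3 multiplications. The key idea: if the exponent is even, square the half-power; if odd, multiply by the base once.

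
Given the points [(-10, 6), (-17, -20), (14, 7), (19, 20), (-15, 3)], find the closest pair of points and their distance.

Computing all pairwise distances among 5 points:

d((-10, 6), (-17, -20)) = 26.9258
d((-10, 6), (14, 7)) = 24.0208
d((-10, 6), (19, 20)) = 32.2025
d((-10, 6), (-15, 3)) = 5.831 <-- minimum
d((-17, -20), (14, 7)) = 41.1096
d((-17, -20), (19, 20)) = 53.8145
d((-17, -20), (-15, 3)) = 23.0868
d((14, 7), (19, 20)) = 13.9284
d((14, 7), (-15, 3)) = 29.2746
d((19, 20), (-15, 3)) = 38.0132

Closest pair: (-10, 6) and (-15, 3) with distance 5.831

The closest pair is (-10, 6) and (-15, 3) with Euclidean distance 5.831. For 5 points, brute-force pairwise comparison is shown above. For large n, the divide-and-conquer algorithm (sort by x, recurse on halves, check the dividing strip) achieves O(n log n).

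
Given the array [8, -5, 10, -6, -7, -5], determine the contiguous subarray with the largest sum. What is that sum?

Using Kadane's algorithm on [8, -5, 10, -6, -7, -5]:

Scanning through the array:
Position 1 (value -5): max_ending_here = 3, max_so_far = 8
Position 2 (value 10): max_ending_here = 13, max_so_far = 13
Position 3 (value -6): max_ending_here = 7, max_so_far = 13
Position 4 (value -7): max_ending_here = 0, max_so_far = 13
Position 5 (value -5): max_ending_here = -5, max_so_far = 13

Maximum subarray: [8, -5, 10]
Maximum sum: 13

The maximum subarray is [8, -5, 10] with sum 13. This subarray runs from index 0 to index 2.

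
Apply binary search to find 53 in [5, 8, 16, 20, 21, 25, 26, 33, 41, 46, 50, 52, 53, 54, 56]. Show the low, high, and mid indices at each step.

Binary search for 53 in [5, 8, 16, 20, 21, 25, 26, 33, 41, 46, 50, 52, 53, 54, 56]:

lo=0, hi=14, mid=7, arr[mid]=33 -> 33 < 53, search right half
lo=8, hi=14, mid=11, arr[mid]=52 -> 52 < 53, search right half
lo=12, hi=14, mid=13, arr[mid]=54 -> 54 > 53, search left half
lo=12, hi=12, mid=12, arr[mid]=53 -> Found target at index 12!

Binary search finds 53 at index 12 after 4 comparisons. The search repeatedly halves the search space by comparing with the middle element.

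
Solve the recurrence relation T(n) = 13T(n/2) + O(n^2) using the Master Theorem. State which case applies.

Master Theorem for T(n) = 13T(n/2) + O(n^2):

a = 13, b = 2, c = 2
log_b(a) = log_2(13) = 3.7004

Case 1: c = 2 < log_2(13) = 3.7004
T(n) = O(n^(log_2 13))

For T(n) = 13T(n/2) + O(n^2): log_2(13) = 3.7004. This is Case 1 of the Master Theorem (c < log_b(a), work dominated by leaves), giving O(n^(log_2 13)).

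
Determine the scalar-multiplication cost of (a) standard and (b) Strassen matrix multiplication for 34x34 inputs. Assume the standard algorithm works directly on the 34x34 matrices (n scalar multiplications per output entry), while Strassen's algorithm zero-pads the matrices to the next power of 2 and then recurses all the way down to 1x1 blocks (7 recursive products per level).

Matrix multiplication for 34x34 matrices:

Strassen's algorithm requires power-of-2 dimensions. Pad 34x34 to 64x64 (next power of 2).

Standard algorithm: 34^3 = 39304 multiplications
Strassen's algorithm: 7^(log2(64)) = 7^6 = 117649 multiplications
Difference: 39304 - 117649 = -78345 (Strassen uses MORE here due to padding overhead — for small or just-over-power-of-2 n, padding can outweigh the per-level savings)

Standard: 39304 multiplications (34^3). Strassen: 117649 multiplications (7^6, after padding to 64x64). Strassen reduces 8 recursive multiplications to 7 at each level.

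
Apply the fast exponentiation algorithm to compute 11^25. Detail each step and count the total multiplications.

Computing 11^25 by squaring (build up from 11^1; each line after the first costs one multiplication):

11^1 = 11
11^2 = (11^1)^2 = 11^2 = 121
11^3 = 11 * 11^2 = 11 * 121 = 1331
11^6 = (11^3)^2 = 1331^2 = 1771561
11^12 = (11^6)^2 = 1771561^2 = 3138428376721
11^24 = (11^12)^2 = 3138428376721^2 = 9849732675807611094711841
11^25 = 11 * 11^24 = 11 * 9849732675807611094711841 = 108347059433883722041830251

Result: 108347059433883722041830251
Multiplications needed: 6 (6 lines after 11^1)

11^25 = 108347059433883722041830251. Using exponentiation by squaring, this requires 6 multiplications. The key idea: if the exponent is even, square the half-power; if odd, multiply by the base once.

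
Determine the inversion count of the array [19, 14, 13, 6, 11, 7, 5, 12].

Finding inversions in [19, 14, 13, 6, 11, 7, 5, 12]:

(0, 1): arr[0]=19 > arr[1]=14
(0, 2): arr[0]=19 > arr[2]=13
(0, 3): arr[0]=19 > arr[3]=6
(0, 4): arr[0]=19 > arr[4]=11
(0, 5): arr[0]=19 > arr[5]=7
(0, 6): arr[0]=19 > arr[6]=5
(0, 7): arr[0]=19 > arr[7]=12
(1, 2): arr[1]=14 > arr[2]=13
(1, 3): arr[1]=14 > arr[3]=6
(1, 4): arr[1]=14 > arr[4]=11
(1, 5): arr[1]=14 > arr[5]=7
(1, 6): arr[1]=14 > arr[6]=5
(1, 7): arr[1]=14 > arr[7]=12
(2, 3): arr[2]=13 > arr[3]=6
(2, 4): arr[2]=13 > arr[4]=11
(2, 5): arr[2]=13 > arr[5]=7
(2, 6): arr[2]=13 > arr[6]=5
(2, 7): arr[2]=13 > arr[7]=12
(3, 6): arr[3]=6 > arr[6]=5
(4, 5): arr[4]=11 > arr[5]=7
(4, 6): arr[4]=11 > arr[6]=5
(5, 6): arr[5]=7 > arr[6]=5

Total inversions: 22

The array has 22 inversion(s): (0,1), (0,2), (0,3), (0,4), (0,5), (0,6), (0,7), (1,2), (1,3), (1,4), (1,5), (1,6), (1,7), (2,3), (2,4), (2,5), (2,6), (2,7), (3,6), (4,5), (4,6), (5,6). Each pair (i,j) satisfies i < j and arr[i] > arr[j].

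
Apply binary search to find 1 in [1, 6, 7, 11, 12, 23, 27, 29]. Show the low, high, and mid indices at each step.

Binary search for 1 in [1, 6, 7, 11, 12, 23, 27, 29]:

lo=0, hi=7, mid=3, arr[mid]=11 -> 11 > 1, search left half
lo=0, hi=2, mid=1, arr[mid]=6 -> 6 > 1, search left half
lo=0, hi=0, mid=0, arr[mid]=1 -> Found target at index 0!

Binary search finds 1 at index 0 after 3 comparisons. The search repeatedly halves the search space by comparing with the middle element.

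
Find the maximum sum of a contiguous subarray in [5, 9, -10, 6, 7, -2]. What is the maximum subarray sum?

Using Kadane's algorithm on [5, 9, -10, 6, 7, -2]:

Scanning through the array:
Position 1 (value 9): max_ending_here = 14, max_so_far = 14
Position 2 (value -10): max_ending_here = 4, max_so_far = 14
Position 3 (value 6): max_ending_here = 10, max_so_far = 14
Position 4 (value 7): max_ending_here = 17, max_so_far = 17
Position 5 (value -2): max_ending_here = 15, max_so_far = 17

Maximum subarray: [5, 9, -10, 6, 7]
Maximum sum: 17

The maximum subarray is [5, 9, -10, 6, 7] with sum 17. This subarray runs from index 0 to index 4.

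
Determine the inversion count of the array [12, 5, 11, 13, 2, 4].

Finding inversions in [12, 5, 11, 13, 2, 4]:

(0, 1): arr[0]=12 > arr[1]=5
(0, 2): arr[0]=12 > arr[2]=11
(0, 4): arr[0]=12 > arr[4]=2
(0, 5): arr[0]=12 > arr[5]=4
(1, 4): arr[1]=5 > arr[4]=2
(1, 5): arr[1]=5 > arr[5]=4
(2, 4): arr[2]=11 > arr[4]=2
(2, 5): arr[2]=11 > arr[5]=4
(3, 4): arr[3]=13 > arr[4]=2
(3, 5): arr[3]=13 > arr[5]=4

Total inversions: 10

The array has 10 inversion(s): (0,1), (0,2), (0,4), (0,5), (1,4), (1,5), (2,4), (2,5), (3,4), (3,5). Each pair (i,j) satisfies i < j and arr[i] > arr[j].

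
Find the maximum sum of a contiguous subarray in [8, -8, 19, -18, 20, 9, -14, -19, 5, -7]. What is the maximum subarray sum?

Using Kadane's algorithm on [8, -8, 19, -18, 20, 9, -14, -19, 5, -7]:

Scanning through the array:
Position 1 (value -8): max_ending_here = 0, max_so_far = 8
Position 2 (value 19): max_ending_here = 19, max_so_far = 19
Position 3 (value -18): max_ending_here = 1, max_so_far = 19
Position 4 (value 20): max_ending_here = 21, max_so_far = 21
Position 5 (value 9): max_ending_here = 30, max_so_far = 30
Position 6 (value -14): max_ending_here = 16, max_so_far = 30
Position 7 (value -19): max_ending_here = -3, max_so_far = 30
Position 8 (value 5): max_ending_here = 5, max_so_far = 30
Position 9 (value -7): max_ending_here = -2, max_so_far = 30

Maximum subarray: [8, -8, 19, -18, 20, 9]
Maximum sum: 30

The maximum subarray is [8, -8, 19, -18, 20, 9] with sum 30. This subarray runs from index 0 to index 5.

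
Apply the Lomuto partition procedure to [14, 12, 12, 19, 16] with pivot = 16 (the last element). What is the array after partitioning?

Lomuto partition with pivot = 16:

Initial array: [14, 12, 12, 19, 16]

arr[0]=14 <= 16: swap with position 0, array becomes [14, 12, 12, 19, 16]
arr[1]=12 <= 16: swap with position 1, array becomes [14, 12, 12, 19, 16]
arr[2]=12 <= 16: swap with position 2, array becomes [14, 12, 12, 19, 16]
arr[3]=19 > 16: no swap

Place pivot at position 3: [14, 12, 12, 16, 19]
Pivot position: 3

After partitioning with pivot 16, the array becomes [14, 12, 12, 16, 19]. The pivot is placed at index 3. All elements to the left of the pivot are <= 16, and all elements to the right are > 16.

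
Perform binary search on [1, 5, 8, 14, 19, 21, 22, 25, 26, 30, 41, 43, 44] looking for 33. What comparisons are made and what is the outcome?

Binary search for 33 in [1, 5, 8, 14, 19, 21, 22, 25, 26, 30, 41, 43, 44]:

lo=0, hi=12, mid=6, arr[mid]=22 -> 22 < 33, search right half
lo=7, hi=12, mid=9, arr[mid]=30 -> 30 < 33, search right half
lo=10, hi=12, mid=11, arr[mid]=43 -> 43 > 33, search left half
lo=10, hi=10, mid=10, arr[mid]=41 -> 41 > 33, search left half
lo=10 > hi=9, target 33 not found

Binary search determines that 33 is not in the array after 4 comparisons. The search space was exhausted without finding the target.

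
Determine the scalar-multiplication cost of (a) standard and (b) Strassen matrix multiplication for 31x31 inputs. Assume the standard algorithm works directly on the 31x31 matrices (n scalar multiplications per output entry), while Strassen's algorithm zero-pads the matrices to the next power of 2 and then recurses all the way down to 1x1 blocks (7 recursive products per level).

Matrix multiplication for 31x31 matrices:

Strassen's algorithm requires power-of-2 dimensions. Pad 31x31 to 32x32 (next power of 2).

Standard algorithm: 31^3 = 29791 multiplications
Strassen's algorithm: 7^(log2(32)) = 7^5 = 16807 multiplications
Savings: 29791 - 16807 = 12984 multiplications

Standard: 29791 multiplications (31^3). Strassen: 16807 multiplications (7^5, after padding to 32x32). Strassen reduces 8 recursive multiplications to 7 at each level.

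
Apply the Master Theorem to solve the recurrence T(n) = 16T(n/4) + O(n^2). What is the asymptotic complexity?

Master Theorem for T(n) = 16T(n/4) + O(n^2):

a = 16, b = 4, c = 2
log_b(a) = log_4(16) = 2.0000

Case 2: c = 2 = log_4(16) = 2.0000
T(n) = O(n^2 log n) = O(n^2 log n)

For T(n) = 16T(n/4) + O(n^2): log_4(16) = 2.0000. This is Case 2 of the Master Theorem (c = log_b(a), equal work at all levels), giving O(n^2 log n).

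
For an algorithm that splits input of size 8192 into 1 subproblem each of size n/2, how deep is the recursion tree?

For divide and conquer with division factor 2:

Problem sizes at each level:
Level 0: 8192
Level 1: 4096
Level 2: 2048
Level 3: 1024
Level 4: 512
Level 5: 256
Level 6: 128
Level 7: 64
Level 8: 32
Level 9: 16
Level 10: 8
Level 11: 4
Level 12: 2
Level 13: 1

The root is level 0 and the size-1 base case is level 13 (the tree spans levels 0 through 13, i.e. 14 levels counting the root), so the depth is the number of divisions: log_2(8192) = 13

The recursion tree depth is log_2(8192) = 13. At each level, the problem size is divided by 2, so it takes 13 divisions to reduce to a base case of size 1. The algorithm makes 1 recursive call at each level.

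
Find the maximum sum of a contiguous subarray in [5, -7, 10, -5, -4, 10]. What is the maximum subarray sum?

Using Kadane's algorithm on [5, -7, 10, -5, -4, 10]:

Scanning through the array:
Position 1 (value -7): max_ending_here = -2, max_so_far = 5
Position 2 (value 10): max_ending_here = 10, max_so_far = 10
Position 3 (value -5): max_ending_here = 5, max_so_far = 10
Position 4 (value -4): max_ending_here = 1, max_so_far = 10
Position 5 (value 10): max_ending_here = 11, max_so_far = 11

Maximum subarray: [10, -5, -4, 10]
Maximum sum: 11

The maximum subarray is [10, -5, -4, 10] with sum 11. This subarray runs from index 2 to index 5.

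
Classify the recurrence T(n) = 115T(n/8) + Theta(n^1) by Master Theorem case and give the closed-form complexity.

Master Theorem for T(n) = 115T(n/8) + O(n^1):

a = 115, b = 8, c = 1
log_b(a) = log_8(115) = 2.2818

Case 1: c = 1 < log_8(115) = 2.2818
T(n) = O(n^(log_8 115))

For T(n) = 115T(n/8) + O(n^1): log_8(115) = 2.2818. This is Case 1 of the Master Theorem (c < log_b(a), work dominated by leaves), giving O(n^(log_8 115)).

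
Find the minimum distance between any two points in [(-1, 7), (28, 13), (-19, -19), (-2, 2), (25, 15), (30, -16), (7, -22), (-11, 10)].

Computing all pairwise distances among 8 points:

d((-1, 7), (28, 13)) = 29.6142
d((-1, 7), (-19, -19)) = 31.6228
d((-1, 7), (-2, 2)) = 5.099
d((-1, 7), (25, 15)) = 27.2029
d((-1, 7), (30, -16)) = 38.6005
d((-1, 7), (7, -22)) = 30.0832
d((-1, 7), (-11, 10)) = 10.4403
d((28, 13), (-19, -19)) = 56.8595
d((28, 13), (-2, 2)) = 31.9531
d((28, 13), (25, 15)) = 3.6056 <-- minimum
d((28, 13), (30, -16)) = 29.0689
d((28, 13), (7, -22)) = 40.8167
d((28, 13), (-11, 10)) = 39.1152
d((-19, -19), (-2, 2)) = 27.0185
d((-19, -19), (25, 15)) = 55.6058
d((-19, -19), (30, -16)) = 49.0918
d((-19, -19), (7, -22)) = 26.1725
d((-19, -19), (-11, 10)) = 30.0832
d((-2, 2), (25, 15)) = 29.9666
d((-2, 2), (30, -16)) = 36.7151
d((-2, 2), (7, -22)) = 25.632
d((-2, 2), (-11, 10)) = 12.0416
d((25, 15), (30, -16)) = 31.4006
d((25, 15), (7, -22)) = 41.1461
d((25, 15), (-11, 10)) = 36.3456
d((30, -16), (7, -22)) = 23.7697
d((30, -16), (-11, 10)) = 48.5489
d((7, -22), (-11, 10)) = 36.7151

Closest pair: (28, 13) and (25, 15) with distance 3.6056

The closest pair is (28, 13) and (25, 15) with Euclidean distance 3.6056. For 8 points, brute-force pairwise comparison is shown above. For large n, the divide-and-conquer algorithm (sort by x, recurse on halves, check the dividing strip) achieves O(n log n).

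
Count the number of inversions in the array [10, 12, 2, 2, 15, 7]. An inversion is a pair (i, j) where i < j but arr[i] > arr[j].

Finding inversions in [10, 12, 2, 2, 15, 7]:

(0, 2): arr[0]=10 > arr[2]=2
(0, 3): arr[0]=10 > arr[3]=2
(0, 5): arr[0]=10 > arr[5]=7
(1, 2): arr[1]=12 > arr[2]=2
(1, 3): arr[1]=12 > arr[3]=2
(1, 5): arr[1]=12 > arr[5]=7
(4, 5): arr[4]=15 > arr[5]=7

Total inversions: 7

The array has 7 inversion(s): (0,2), (0,3), (0,5), (1,2), (1,3), (1,5), (4,5). Each pair (i,j) satisfies i < j and arr[i] > arr[j].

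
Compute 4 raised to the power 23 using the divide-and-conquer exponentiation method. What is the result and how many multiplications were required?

Computing 4^23 by squaring (build up from 4^1; each line after the first costs one multiplication):

4^1 = 4
4^2 = (4^1)^2 = 4^2 = 16
4^4 = (4^2)^2 = 16^2 = 256
4^5 = 4 * 4^4 = 4 * 256 = 1024
4^10 = (4^5)^2 = 1024^2 = 1048576
4^11 = 4 * 4^10 = 4 * 1048576 = 4194304
4^22 = (4^11)^2 = 4194304^2 = 17592186044416
4^23 = 4 * 4^22 = 4 * 17592186044416 = 70368744177664

Result: 70368744177664
Multiplications needed: 7 (7 lines after 4^1)

4^23 = 70368744177664. Using exponentiation by squaring, this requires 7 multiplications. The key idea: if the exponent is even, square the half-power; if odd, multiply by the base once.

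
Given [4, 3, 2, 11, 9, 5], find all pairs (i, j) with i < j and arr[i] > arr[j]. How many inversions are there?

Finding inversions in [4, 3, 2, 11, 9, 5]:

(0, 1): arr[0]=4 > arr[1]=3
(0, 2): arr[0]=4 > arr[2]=2
(1, 2): arr[1]=3 > arr[2]=2
(3, 4): arr[3]=11 > arr[4]=9
(3, 5): arr[3]=11 > arr[5]=5
(4, 5): arr[4]=9 > arr[5]=5

Total inversions: 6

The array has 6 inversion(s): (0,1), (0,2), (1,2), (3,4), (3,5), (4,5). Each pair (i,j) satisfies i < j and arr[i] > arr[j].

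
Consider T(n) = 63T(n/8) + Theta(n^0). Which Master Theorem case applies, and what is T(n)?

Master Theorem for T(n) = 63T(n/8) + O(n^0):

a = 63, b = 8, c = 0
log_b(a) = log_8(63) = 1.9924

Case 1: c = 0 < log_8(63) = 1.9924
T(n) = O(n^(log_8 63))

For T(n) = 63T(n/8) + O(n^0): log_8(63) = 1.9924. This is Case 1 of the Master Theorem (c < log_b(a), work dominated by leaves), giving O(n^(log_8 63)).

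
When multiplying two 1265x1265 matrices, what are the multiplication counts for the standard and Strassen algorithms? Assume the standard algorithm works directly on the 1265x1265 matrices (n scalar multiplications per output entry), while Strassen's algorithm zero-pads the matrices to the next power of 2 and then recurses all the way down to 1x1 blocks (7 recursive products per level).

Matrix multiplication for 1265x1265 matrices:

Strassen's algorithm requires power-of-2 dimensions. Pad 1265x1265 to 2048x2048 (next power of 2).

Standard algorithm: 1265^3 = 2024284625 multiplications
Strassen's algorithm: 7^(log2(2048)) = 7^11 = 1977326743 multiplications
Savings: 2024284625 - 1977326743 = 46957882 multiplications

Standard: 2024284625 multiplications (1265^3). Strassen: 1977326743 multiplications (7^11, after padding to 2048x2048). Strassen reduces 8 recursive multiplications to 7 at each level.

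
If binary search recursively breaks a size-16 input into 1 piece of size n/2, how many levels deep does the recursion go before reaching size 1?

For divide and conquer with division factor 2:

Problem sizes at each level:
Level 0: 16
Level 1: 8
Level 2: 4
Level 3: 2
Level 4: 1

The root is level 0 and the size-1 base case is level 4 (the tree spans levels 0 through 4, i.e. 5 levels counting the root), so the depth is the number of divisions: log_2(16) = 4

The recursion tree depth is log_2(16) = 4. At each level, the problem size is divided by 2, so it takes 4 divisions to reduce to a base case of size 1. The algorithm makes 1 recursive call at each level.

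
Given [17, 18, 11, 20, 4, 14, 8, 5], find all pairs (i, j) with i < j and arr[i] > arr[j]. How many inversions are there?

Finding inversions in [17, 18, 11, 20, 4, 14, 8, 5]:

(0, 2): arr[0]=17 > arr[2]=11
(0, 4): arr[0]=17 > arr[4]=4
(0, 5): arr[0]=17 > arr[5]=14
(0, 6): arr[0]=17 > arr[6]=8
(0, 7): arr[0]=17 > arr[7]=5
(1, 2): arr[1]=18 > arr[2]=11
(1, 4): arr[1]=18 > arr[4]=4
(1, 5): arr[1]=18 > arr[5]=14
(1, 6): arr[1]=18 > arr[6]=8
(1, 7): arr[1]=18 > arr[7]=5
(2, 4): arr[2]=11 > arr[4]=4
(2, 6): arr[2]=11 > arr[6]=8
(2, 7): arr[2]=11 > arr[7]=5
(3, 4): arr[3]=20 > arr[4]=4
(3, 5): arr[3]=20 > arr[5]=14
(3, 6): arr[3]=20 > arr[6]=8
(3, 7): arr[3]=20 > arr[7]=5
(5, 6): arr[5]=14 > arr[6]=8
(5, 7): arr[5]=14 > arr[7]=5
(6, 7): arr[6]=8 > arr[7]=5

Total inversions: 20

The array has 20 inversion(s): (0,2), (0,4), (0,5), (0,6), (0,7), (1,2), (1,4), (1,5), (1,6), (1,7), (2,4), (2,6), (2,7), (3,4), (3,5), (3,6), (3,7), (5,6), (5,7), (6,7). Each pair (i,j) satisfies i < j and arr[i] > arr[j].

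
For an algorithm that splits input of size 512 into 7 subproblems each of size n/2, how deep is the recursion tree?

For divide and conquer with division factor 2:

Problem sizes at each level:
Level 0: 512
Level 1: 256
Level 2: 128
Level 3: 64
Level 4: 32
Level 5: 16
Level 6: 8
Level 7: 4
Level 8: 2
Level 9: 1

The root is level 0 and the size-1 base case is level 9 (the tree spans levels 0 through 9, i.e. 10 levels counting the root), so the depth is the number of divisions: log_2(512) = 9

The recursion tree depth is log_2(512) = 9. At each level, the problem size is divided by 2, so it takes 9 divisions to reduce to a base case of size 1. The algorithm makes 7 recursive calls at each level.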